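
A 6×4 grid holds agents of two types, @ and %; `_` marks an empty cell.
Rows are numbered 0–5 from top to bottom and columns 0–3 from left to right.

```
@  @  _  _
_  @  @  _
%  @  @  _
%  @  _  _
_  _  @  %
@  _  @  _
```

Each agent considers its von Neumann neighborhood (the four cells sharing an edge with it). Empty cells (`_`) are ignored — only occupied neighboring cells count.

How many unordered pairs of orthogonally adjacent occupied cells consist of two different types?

Scan each occupied cell's neighbors to the right and below so each pair is counted once.
From row 0: 0 unlike of 2 pairs (running 0/2).
From row 1: 0 unlike of 3 pairs (running 0/5).
From row 2: 1 unlike of 4 pairs (running 1/9).
From row 3: 1 unlike of 1 pairs (running 2/10).
From row 4: 1 unlike of 2 pairs (running 3/12).
Total adjacent occupied pairs: 12; unlike-type pairs: 3.

3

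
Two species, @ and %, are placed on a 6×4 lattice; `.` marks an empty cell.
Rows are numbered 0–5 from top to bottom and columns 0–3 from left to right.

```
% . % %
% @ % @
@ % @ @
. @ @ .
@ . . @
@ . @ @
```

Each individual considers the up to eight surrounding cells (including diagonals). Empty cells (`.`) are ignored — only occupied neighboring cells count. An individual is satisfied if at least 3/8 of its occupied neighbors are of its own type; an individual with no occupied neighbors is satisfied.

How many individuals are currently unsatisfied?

2

Row 0: (0,0)% 1/2 ok · (0,2)% 2/4 ok · (0,3)% 2/3 ok
Row 1: (1,0)% 2/4 ok · (1,1)@ 2/7 unhappy · (1,2)% 3/7 ok · (1,3)@ 2/5 ok
Row 2: (2,0)@ 2/4 ok · (2,1)% 2/7 unhappy · (2,2)@ 5/7 ok · (2,3)@ 3/4 ok
Row 3: (3,1)@ 4/5 ok · (3,2)@ 4/5 ok
Row 4: (4,0)@ 2/2 ok · (4,3)@ 3/3 ok
Row 5: (5,0)@ 1/1 ok · (5,2)@ 2/2 ok · (5,3)@ 2/2 ok
Unsatisfied: (1,1), (2,1) — 2 in total.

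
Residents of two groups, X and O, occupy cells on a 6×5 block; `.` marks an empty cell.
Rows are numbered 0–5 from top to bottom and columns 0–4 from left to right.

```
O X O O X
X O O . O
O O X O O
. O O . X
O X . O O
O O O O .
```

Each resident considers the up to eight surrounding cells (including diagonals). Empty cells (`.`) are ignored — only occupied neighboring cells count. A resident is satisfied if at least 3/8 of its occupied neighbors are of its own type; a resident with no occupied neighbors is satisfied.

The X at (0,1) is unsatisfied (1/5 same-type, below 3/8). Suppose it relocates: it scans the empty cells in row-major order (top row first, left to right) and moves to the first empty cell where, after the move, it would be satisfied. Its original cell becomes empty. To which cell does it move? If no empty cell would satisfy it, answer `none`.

Vacating (0,1). Empty cells in order:
  (1,3): 2/8 same-type → still unsatisfied.
  (3,0): 1/5 same-type → still unsatisfied.
  (3,3): 2/7 same-type → still unsatisfied.
  (4,2): 1/7 same-type → still unsatisfied.
  (5,4): 0/3 same-type → still unsatisfied.

none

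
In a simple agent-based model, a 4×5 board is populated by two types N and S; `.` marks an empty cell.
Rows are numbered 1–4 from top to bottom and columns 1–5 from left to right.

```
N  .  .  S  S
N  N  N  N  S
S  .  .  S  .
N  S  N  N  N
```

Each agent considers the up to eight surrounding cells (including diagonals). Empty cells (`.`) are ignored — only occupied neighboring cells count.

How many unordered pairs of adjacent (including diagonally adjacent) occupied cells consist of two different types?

Scan each occupied cell's neighbors to the right and below (and the two forward diagonals) so each pair is counted once.
Row 1: N(1,1)–N(2,1)= N(1,1)–N(2,2)= S(1,4)–S(1,5)= S(1,4)–N(2,4)≠ S(1,4)–S(2,5)= S(1,4)–N(2,3)≠ S(1,5)–S(2,5)= S(1,5)–N(2,4)≠  → 3/8 unlike.
Row 2: N(2,1)–N(2,2)= N(2,1)–S(3,1)≠ N(2,2)–N(2,3)= N(2,2)–S(3,1)≠ N(2,3)–N(2,4)= N(2,3)–S(3,4)≠ N(2,4)–S(2,5)≠ N(2,4)–S(3,4)≠ S(2,5)–S(3,4)=  → 5/9 unlike.
Row 3: S(3,1)–N(4,1)≠ S(3,1)–S(4,2)= S(3,4)–N(4,4)≠ S(3,4)–N(4,5)≠ S(3,4)–N(4,3)≠  → 4/5 unlike.
Row 4: N(4,1)–S(4,2)≠ S(4,2)–N(4,3)≠ N(4,3)–N(4,4)= N(4,4)–N(4,5)=  → 2/4 unlike.
Total adjacent occupied pairs: 26; unlike-type pairs: 14.

14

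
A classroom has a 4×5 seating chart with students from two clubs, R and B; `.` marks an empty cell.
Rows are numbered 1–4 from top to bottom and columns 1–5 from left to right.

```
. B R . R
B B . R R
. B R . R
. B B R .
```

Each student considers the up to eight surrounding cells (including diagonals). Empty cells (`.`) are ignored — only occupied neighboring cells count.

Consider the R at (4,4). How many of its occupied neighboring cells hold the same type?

2

Occupied neighbors of (4,4): (3,3)=R, (3,5)=R, (4,3)=B.
Same type (R): 2 of 3.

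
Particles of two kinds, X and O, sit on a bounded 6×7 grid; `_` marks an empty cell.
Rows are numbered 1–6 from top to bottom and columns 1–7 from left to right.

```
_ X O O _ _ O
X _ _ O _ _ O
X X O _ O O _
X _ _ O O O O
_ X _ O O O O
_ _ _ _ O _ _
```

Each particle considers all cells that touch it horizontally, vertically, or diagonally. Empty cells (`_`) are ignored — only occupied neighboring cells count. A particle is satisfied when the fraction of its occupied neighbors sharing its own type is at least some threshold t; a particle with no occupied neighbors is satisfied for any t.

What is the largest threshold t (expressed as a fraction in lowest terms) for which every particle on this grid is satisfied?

1/2

(1,2)X 1/2
(1,3)O 2/3
(1,4)O 2/2
(1,7)O 1/1
(2,1)X 3/3
(2,4)O 4/4
(2,7)O 2/2
(3,1)X 3/3
(3,2)X 3/4
(3,3)O 2/3
(3,5)O 5/5
(3,6)O 5/5
(4,1)X 3/3
(4,4)O 5/5
(4,5)O 7/7
(4,6)O 7/7
(4,7)O 4/4
(5,2)X 1/1
(5,4)O 4/4
(5,5)O 6/6
(5,6)O 6/6
(5,7)O 3/3
(6,5)O 3/3
The smallest same-type fraction is 1/2 at (1,2), which reduces to 1/2. Any threshold above that leaves this particle unsatisfied.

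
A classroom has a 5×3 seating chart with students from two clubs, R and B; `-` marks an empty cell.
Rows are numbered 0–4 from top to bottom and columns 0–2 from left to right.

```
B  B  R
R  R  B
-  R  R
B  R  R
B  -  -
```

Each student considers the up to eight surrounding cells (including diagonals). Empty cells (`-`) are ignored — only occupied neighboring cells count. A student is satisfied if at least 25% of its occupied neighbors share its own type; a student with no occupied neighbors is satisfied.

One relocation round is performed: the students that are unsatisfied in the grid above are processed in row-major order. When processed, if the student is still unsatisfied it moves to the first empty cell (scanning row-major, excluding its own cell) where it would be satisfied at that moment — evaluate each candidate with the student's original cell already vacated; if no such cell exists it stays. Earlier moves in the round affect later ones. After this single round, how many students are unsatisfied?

0

Initially unsatisfied (in order): (1,2).
  (1,2) → (4,1).
Resulting grid:
B B R
R R -
- R R
B R R
B B -
All satisfied now.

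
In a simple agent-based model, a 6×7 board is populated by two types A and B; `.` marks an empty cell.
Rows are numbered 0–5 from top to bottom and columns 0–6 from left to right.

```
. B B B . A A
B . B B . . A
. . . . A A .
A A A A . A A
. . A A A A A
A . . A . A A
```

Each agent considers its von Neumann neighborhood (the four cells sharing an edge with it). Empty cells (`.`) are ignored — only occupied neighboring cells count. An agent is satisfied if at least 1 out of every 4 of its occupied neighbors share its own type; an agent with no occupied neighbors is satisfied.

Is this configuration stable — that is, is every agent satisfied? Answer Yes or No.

Yes

(0,1)B 1/1 ✓
(0,2)B 3/3 ✓
(0,3)B 2/2 ✓
(0,5)A 1/1 ✓
(0,6)A 2/2 ✓
(1,0)B 0/0 ✓
(1,2)B 2/2 ✓
(1,3)B 2/2 ✓
(1,6)A 1/1 ✓
(2,4)A 1/1 ✓
(2,5)A 2/2 ✓
(3,0)A 1/1 ✓
(3,1)A 2/2 ✓
(3,2)A 3/3 ✓
(3,3)A 2/2 ✓
(3,5)A 3/3 ✓
(3,6)A 2/2 ✓
(4,2)A 2/2 ✓
(4,3)A 4/4 ✓
(4,4)A 2/2 ✓
(4,5)A 4/4 ✓
(4,6)A 3/3 ✓
(5,0)A 0/0 ✓
(5,3)A 1/1 ✓
(5,5)A 2/2 ✓
(5,6)A 2/2 ✓
All meet the threshold, so the configuration is stable.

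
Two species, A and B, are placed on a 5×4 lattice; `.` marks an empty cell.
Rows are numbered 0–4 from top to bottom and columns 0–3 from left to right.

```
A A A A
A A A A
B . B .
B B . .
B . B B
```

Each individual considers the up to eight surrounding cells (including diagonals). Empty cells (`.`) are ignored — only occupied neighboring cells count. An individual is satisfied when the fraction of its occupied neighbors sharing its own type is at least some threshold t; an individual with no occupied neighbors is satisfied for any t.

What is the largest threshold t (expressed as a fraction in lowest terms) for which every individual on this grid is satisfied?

1/4

Row 0: (0,0)A 3/3 · (0,1)A 5/5 · (0,2)A 5/5 · (0,3)A 3/3
Row 1: (1,0)A 3/4 · (1,1)A 5/7 · (1,2)A 5/6 · (1,3)A 3/4
Row 2: (2,0)B 2/4 · (2,2)B 1/4
Row 3: (3,0)B 3/3 · (3,1)B 5/5
Row 4: (4,0)B 2/2 · (4,2)B 2/2 · (4,3)B 1/1
The smallest same-type fraction is 1/4 at (2,2), which reduces to 1/4. Any threshold above that leaves this individual unsatisfied.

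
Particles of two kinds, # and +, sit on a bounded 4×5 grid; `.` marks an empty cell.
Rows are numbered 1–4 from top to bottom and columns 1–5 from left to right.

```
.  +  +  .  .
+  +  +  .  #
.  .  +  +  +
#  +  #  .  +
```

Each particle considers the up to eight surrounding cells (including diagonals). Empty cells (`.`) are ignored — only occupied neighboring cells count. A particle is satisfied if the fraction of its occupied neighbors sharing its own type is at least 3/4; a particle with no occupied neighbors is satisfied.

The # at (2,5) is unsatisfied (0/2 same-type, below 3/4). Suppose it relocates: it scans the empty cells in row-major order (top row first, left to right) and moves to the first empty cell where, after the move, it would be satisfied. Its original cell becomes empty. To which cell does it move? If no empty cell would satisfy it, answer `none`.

(1,5)

Vacating (2,5). Empty cells in order:
  (1,1): 0/3 same-type → still unsatisfied.
  (1,4): 0/2 same-type → still unsatisfied.
  (1,5): 0/0 same-type → satisfied — stop here.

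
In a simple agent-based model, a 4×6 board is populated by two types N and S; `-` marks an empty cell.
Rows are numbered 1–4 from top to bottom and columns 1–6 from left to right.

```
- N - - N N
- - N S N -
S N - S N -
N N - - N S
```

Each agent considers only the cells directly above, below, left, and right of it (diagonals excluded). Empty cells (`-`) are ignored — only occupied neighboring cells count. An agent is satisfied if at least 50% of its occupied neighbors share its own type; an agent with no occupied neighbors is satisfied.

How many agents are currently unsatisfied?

4

Row 1: (1,2)N 0/0 ok · (1,5)N 2/2 ok · (1,6)N 1/1 ok
Row 2: (2,3)N 0/1 unhappy · (2,4)S 1/3 unhappy · (2,5)N 2/3 ok
Row 3: (3,1)S 0/2 unhappy · (3,2)N 1/2 ok · (3,4)S 1/2 ok · (3,5)N 2/3 ok
Row 4: (4,1)N 1/2 ok · (4,2)N 2/2 ok · (4,5)N 1/2 ok · (4,6)S 0/1 unhappy
Unsatisfied: (2,3), (2,4), (3,1), (4,6) — 4 in total.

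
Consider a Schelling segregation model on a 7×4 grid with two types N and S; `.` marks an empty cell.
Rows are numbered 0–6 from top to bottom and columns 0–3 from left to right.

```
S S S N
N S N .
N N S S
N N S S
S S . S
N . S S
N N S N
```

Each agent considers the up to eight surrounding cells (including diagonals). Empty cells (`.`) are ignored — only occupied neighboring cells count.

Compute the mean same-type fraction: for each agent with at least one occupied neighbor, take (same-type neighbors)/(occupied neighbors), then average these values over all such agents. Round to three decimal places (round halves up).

0.584

Row 0: (0,0)S 2/3 · (0,1)S 3/5 · (0,2)S 2/4 · (0,3)N 1/2
Row 1: (1,0)N 2/5 · (1,1)S 4/8 · (1,2)N 2/7
Row 2: (2,0)N 4/5 · (2,1)N 5/8 · (2,2)S 4/7 · (2,3)S 3/4
Row 3: (3,0)N 3/5 · (3,1)N 3/7 · (3,2)S 5/7 · (3,3)S 4/4
Row 4: (4,0)S 1/4 · (4,1)S 3/6 · (4,3)S 4/4
Row 5: (5,0)N 2/4 · (5,2)S 4/6 · (5,3)S 3/4
Row 6: (6,0)N 2/2 · (6,1)N 2/4 · (6,2)S 2/4 · (6,3)N 0/3
Sum over 25 agents: 2/3 + 3/5 + 2/4 + 1/2 + 2/5 + 4/8 + 2/7 + 4/5 + 5/8 + 4/7 + 3/4 + 3/5 + 3/7 + 5/7 + 4/4 + 1/4 + 3/6 + 4/4 + 2/4 + 4/6 + 3/4 + 2/2 + 2/4 + 2/4 + 0/3 = 1753/120; mean = 1753/120 ÷ 25 = 1753/3000 = 0.584333… → 0.584.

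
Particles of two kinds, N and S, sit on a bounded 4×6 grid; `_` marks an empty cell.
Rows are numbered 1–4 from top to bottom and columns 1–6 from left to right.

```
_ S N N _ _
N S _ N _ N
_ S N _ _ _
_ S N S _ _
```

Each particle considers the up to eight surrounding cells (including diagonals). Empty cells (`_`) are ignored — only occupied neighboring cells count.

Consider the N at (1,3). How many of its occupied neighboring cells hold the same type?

2

Occupied neighbors of (1,3): (1,2)=S, (1,4)=N, (2,2)=S, (2,4)=N.
Same type (N): 2 of 4.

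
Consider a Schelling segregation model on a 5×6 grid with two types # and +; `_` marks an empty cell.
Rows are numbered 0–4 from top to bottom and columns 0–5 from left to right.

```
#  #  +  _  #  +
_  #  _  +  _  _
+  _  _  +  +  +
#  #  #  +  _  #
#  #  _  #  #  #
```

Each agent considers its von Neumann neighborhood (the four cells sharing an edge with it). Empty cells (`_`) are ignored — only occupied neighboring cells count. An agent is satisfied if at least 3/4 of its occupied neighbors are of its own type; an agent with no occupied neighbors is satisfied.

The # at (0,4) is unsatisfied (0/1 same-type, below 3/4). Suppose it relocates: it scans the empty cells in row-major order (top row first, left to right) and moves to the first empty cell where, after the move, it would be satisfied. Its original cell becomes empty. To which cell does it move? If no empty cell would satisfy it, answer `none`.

Vacating (0,4). Empty cells in order:
  (0,3): 0/2 same-type → still unsatisfied.
  (1,0): 2/3 same-type → still unsatisfied.
  (1,2): 1/3 same-type → still unsatisfied.
  (1,4): 0/2 same-type → still unsatisfied.
  (1,5): 0/2 same-type → still unsatisfied.
  (2,1): 2/3 same-type → still unsatisfied.
  (2,2): 1/2 same-type → still unsatisfied.
  (3,4): 2/4 same-type → still unsatisfied.
  (4,2): 3/3 same-type → satisfied — stop here.

(4,2)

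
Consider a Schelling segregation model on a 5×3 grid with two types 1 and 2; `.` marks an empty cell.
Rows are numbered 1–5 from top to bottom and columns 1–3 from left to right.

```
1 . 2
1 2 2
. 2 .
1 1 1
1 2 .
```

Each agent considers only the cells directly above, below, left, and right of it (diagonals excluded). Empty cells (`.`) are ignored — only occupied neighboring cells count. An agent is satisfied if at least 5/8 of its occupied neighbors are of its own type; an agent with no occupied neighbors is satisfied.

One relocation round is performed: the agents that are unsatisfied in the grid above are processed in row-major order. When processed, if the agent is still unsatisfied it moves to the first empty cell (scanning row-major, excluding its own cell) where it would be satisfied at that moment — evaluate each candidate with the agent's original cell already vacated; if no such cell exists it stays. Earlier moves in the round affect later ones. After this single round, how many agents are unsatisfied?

2

Initially unsatisfied (in order): (2,1), (3,2), (4,2), (5,1), (5,2).
  (2,1): no empty cell satisfies it; stays.
  (3,2) → (1,2).
  (4,2): now satisfied by earlier moves; stays.
  (5,1) → (3,1).
  (5,2): no empty cell satisfies it; stays.
Resulting grid:
1 2 2
1 2 2
1 . .
1 1 1
. 2 .
Unsatisfied now: (1,1), (5,2).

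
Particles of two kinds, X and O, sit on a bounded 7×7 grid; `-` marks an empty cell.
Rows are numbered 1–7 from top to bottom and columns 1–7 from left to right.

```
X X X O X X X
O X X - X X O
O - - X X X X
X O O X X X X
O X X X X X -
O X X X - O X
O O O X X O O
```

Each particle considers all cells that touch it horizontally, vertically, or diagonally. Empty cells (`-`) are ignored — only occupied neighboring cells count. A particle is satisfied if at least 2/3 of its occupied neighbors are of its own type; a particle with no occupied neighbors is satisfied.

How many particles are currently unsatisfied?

(1,1)X 2/3 ✓
(1,2)X 4/5 ✓
(1,3)X 3/4 ✓
(1,4)O 0/4 ✗
(1,5)X 3/4 ✓
(1,6)X 4/5 ✓
(1,7)X 2/3 ✓
(2,1)O 1/4 ✗
(2,2)X 4/6 ✓
(2,3)X 4/5 ✓
(2,5)X 6/7 ✓
(2,6)X 7/8 ✓
(2,7)O 0/5 ✗
(3,1)O 2/4 ✗
(3,4)X 5/6 ✓
(3,5)X 7/7 ✓
(3,6)X 7/8 ✓
(3,7)X 4/5 ✓
(4,1)X 1/4 ✗
(4,2)O 3/6 ✗
(4,3)O 1/6 ✗
(4,4)X 6/7 ✓
(4,5)X 8/8 ✓
(4,6)X 7/7 ✓
(4,7)X 4/4 ✓
(5,1)O 2/5 ✗
(5,2)X 4/8 ✗
(5,3)X 6/8 ✓
(5,4)X 6/7 ✓
(5,5)X 6/7 ✓
(5,6)X 5/6 ✓
(6,1)O 3/5 ✗
(6,2)X 3/8 ✗
(6,3)X 6/8 ✓
(6,4)X 6/7 ✓
(6,6)O 2/6 ✗
(6,7)X 1/4 ✗
(7,1)O 2/3 ✓
(7,2)O 3/5 ✗
(7,3)O 1/5 ✗
(7,4)X 3/4 ✓
(7,5)X 2/4 ✗
(7,6)O 2/4 ✗
(7,7)O 2/3 ✓
Unsatisfied: (1,4), (2,1), (2,7), (3,1), (4,1), (4,2), (4,3), (5,1), (5,2), (6,1), (6,2), (6,6), (6,7), (7,2), (7,3), (7,5), (7,6) — 17 in total.

17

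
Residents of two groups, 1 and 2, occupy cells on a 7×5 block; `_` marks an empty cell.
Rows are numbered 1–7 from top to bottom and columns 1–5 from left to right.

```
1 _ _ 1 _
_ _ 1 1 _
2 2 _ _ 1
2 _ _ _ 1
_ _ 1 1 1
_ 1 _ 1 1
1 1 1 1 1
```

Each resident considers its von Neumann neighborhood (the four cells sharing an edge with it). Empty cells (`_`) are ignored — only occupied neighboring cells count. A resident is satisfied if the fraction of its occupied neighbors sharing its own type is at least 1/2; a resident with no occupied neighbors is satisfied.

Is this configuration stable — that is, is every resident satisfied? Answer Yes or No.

Row 1: (1,1)1 0/0 satisfied · (1,4)1 1/1 satisfied
Row 2: (2,3)1 1/1 satisfied · (2,4)1 2/2 satisfied
Row 3: (3,1)2 2/2 satisfied · (3,2)2 1/1 satisfied · (3,5)1 1/1 satisfied
Row 4: (4,1)2 1/1 satisfied · (4,5)1 2/2 satisfied
Row 5: (5,3)1 1/1 satisfied · (5,4)1 3/3 satisfied · (5,5)1 3/3 satisfied
Row 6: (6,2)1 1/1 satisfied · (6,4)1 3/3 satisfied · (6,5)1 3/3 satisfied
Row 7: (7,1)1 1/1 satisfied · (7,2)1 3/3 satisfied · (7,3)1 2/2 satisfied · (7,4)1 3/3 satisfied · (7,5)1 2/2 satisfied
All meet the threshold, so the configuration is stable.

Yes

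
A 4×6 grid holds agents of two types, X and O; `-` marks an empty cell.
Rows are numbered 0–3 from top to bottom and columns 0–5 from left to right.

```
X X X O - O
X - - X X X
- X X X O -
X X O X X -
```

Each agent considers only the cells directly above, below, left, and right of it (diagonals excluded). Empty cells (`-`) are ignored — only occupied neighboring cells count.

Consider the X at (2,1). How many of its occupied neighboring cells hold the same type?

Occupied neighbors of (2,1): (3,1)=X, (2,2)=X.
Same type (X): 2 of 2.

2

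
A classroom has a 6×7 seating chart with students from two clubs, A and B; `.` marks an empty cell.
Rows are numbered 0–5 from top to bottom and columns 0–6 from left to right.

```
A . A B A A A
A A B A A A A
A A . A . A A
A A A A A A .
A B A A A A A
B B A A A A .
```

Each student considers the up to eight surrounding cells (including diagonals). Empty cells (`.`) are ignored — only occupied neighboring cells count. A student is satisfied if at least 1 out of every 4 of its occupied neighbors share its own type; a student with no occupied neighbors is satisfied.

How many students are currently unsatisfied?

2

(0,0)A 2/2 ✓
(0,2)A 2/4 ✓
(0,3)B 1/5 ✗
(0,4)A 4/5 ✓
(0,5)A 5/5 ✓
(0,6)A 3/3 ✓
(1,0)A 4/4 ✓
(1,1)A 5/6 ✓
(1,2)B 1/6 ✗
(1,3)A 4/6 ✓
(1,4)A 6/7 ✓
(1,5)A 7/7 ✓
(1,6)A 5/5 ✓
(2,0)A 5/5 ✓
(2,1)A 6/7 ✓
(2,3)A 5/6 ✓
(2,5)A 6/6 ✓
(2,6)A 4/4 ✓
(3,0)A 4/5 ✓
(3,1)A 6/7 ✓
(3,2)A 6/7 ✓
(3,3)A 6/6 ✓
(3,4)A 7/7 ✓
(3,5)A 6/6 ✓
(4,0)A 2/5 ✓
(4,1)B 2/8 ✓
(4,2)A 6/8 ✓
(4,3)A 8/8 ✓
(4,4)A 8/8 ✓
(4,5)A 6/6 ✓
(4,6)A 3/3 ✓
(5,0)B 2/3 ✓
(5,1)B 2/5 ✓
(5,2)A 3/5 ✓
(5,3)A 5/5 ✓
(5,4)A 5/5 ✓
(5,5)A 4/4 ✓
Unsatisfied: (0,3), (1,2) — 2 in total.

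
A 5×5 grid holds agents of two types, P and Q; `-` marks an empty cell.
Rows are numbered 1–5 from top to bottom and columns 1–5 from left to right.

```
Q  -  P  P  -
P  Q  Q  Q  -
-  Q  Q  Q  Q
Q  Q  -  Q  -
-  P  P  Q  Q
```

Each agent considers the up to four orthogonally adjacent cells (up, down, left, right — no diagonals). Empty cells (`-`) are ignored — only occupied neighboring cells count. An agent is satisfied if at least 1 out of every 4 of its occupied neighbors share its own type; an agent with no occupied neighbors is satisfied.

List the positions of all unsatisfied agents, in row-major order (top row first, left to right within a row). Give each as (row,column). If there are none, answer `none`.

(1,1), (2,1)

(1,1)Q 0/1 ✗
(1,3)P 1/2 ✓
(1,4)P 1/2 ✓
(2,1)P 0/2 ✗
(2,2)Q 2/3 ✓
(2,3)Q 3/4 ✓
(2,4)Q 2/3 ✓
(3,2)Q 3/3 ✓
(3,3)Q 3/3 ✓
(3,4)Q 4/4 ✓
(3,5)Q 1/1 ✓
(4,1)Q 1/1 ✓
(4,2)Q 2/3 ✓
(4,4)Q 2/2 ✓
(5,2)P 1/2 ✓
(5,3)P 1/2 ✓
(5,4)Q 2/3 ✓
(5,5)Q 1/1 ✓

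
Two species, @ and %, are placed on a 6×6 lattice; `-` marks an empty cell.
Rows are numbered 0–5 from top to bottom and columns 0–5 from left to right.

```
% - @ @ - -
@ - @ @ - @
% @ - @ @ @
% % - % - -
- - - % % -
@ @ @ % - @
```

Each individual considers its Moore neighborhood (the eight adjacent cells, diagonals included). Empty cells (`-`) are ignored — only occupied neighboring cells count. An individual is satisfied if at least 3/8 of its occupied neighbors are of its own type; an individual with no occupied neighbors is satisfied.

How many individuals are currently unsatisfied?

(0,0)% 0/1 not
(0,2)@ 3/3 satisfied
(0,3)@ 3/3 satisfied
(1,0)@ 1/3 not
(1,2)@ 5/5 satisfied
(1,3)@ 5/5 satisfied
(1,5)@ 2/2 satisfied
(2,0)% 2/4 satisfied
(2,1)@ 2/5 satisfied
(2,3)@ 3/4 satisfied
(2,4)@ 4/5 satisfied
(2,5)@ 2/2 satisfied
(3,0)% 2/3 satisfied
(3,1)% 2/3 satisfied
(3,3)% 2/4 satisfied
(4,3)% 3/4 satisfied
(4,4)% 3/4 satisfied
(5,0)@ 1/1 satisfied
(5,1)@ 2/2 satisfied
(5,2)@ 1/3 not
(5,3)% 2/3 satisfied
(5,5)@ 0/1 not
Unsatisfied: (0,0), (1,0), (5,2), (5,5) — 4 in total.

4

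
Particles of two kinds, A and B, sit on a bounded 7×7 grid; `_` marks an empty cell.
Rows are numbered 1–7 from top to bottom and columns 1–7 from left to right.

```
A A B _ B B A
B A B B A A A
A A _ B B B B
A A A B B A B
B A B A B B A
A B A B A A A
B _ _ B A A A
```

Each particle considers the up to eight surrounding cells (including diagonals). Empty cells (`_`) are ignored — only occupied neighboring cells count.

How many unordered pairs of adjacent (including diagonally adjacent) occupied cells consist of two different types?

Scan each occupied cell's neighbors to the right and below (and the two forward diagonals) so each pair is counted once.
Row 1: A(1,1)–A(1,2)= A(1,1)–B(2,1)≠ A(1,1)–A(2,2)= A(1,2)–B(1,3)≠ A(1,2)–A(2,2)= A(1,2)–B(2,3)≠ A(1,2)–B(2,1)≠ B(1,3)–B(2,3)= B(1,3)–B(2,4)= B(1,3)–A(2,2)≠ B(1,5)–B(1,6)= B(1,5)–A(2,5)≠ B(1,5)–A(2,6)≠ B(1,5)–B(2,4)= B(1,6)–A(1,7)≠ B(1,6)–A(2,6)≠ B(1,6)–A(2,7)≠ B(1,6)–A(2,5)≠ A(1,7)–A(2,7)= A(1,7)–A(2,6)=  → 11/20 unlike.
Row 2: B(2,1)–A(2,2)≠ B(2,1)–A(3,1)≠ B(2,1)–A(3,2)≠ A(2,2)–B(2,3)≠ A(2,2)–A(3,2)= A(2,2)–A(3,1)= B(2,3)–B(2,4)= B(2,3)–B(3,4)= B(2,3)–A(3,2)≠ B(2,4)–A(2,5)≠ B(2,4)–B(3,4)= B(2,4)–B(3,5)= A(2,5)–A(2,6)= A(2,5)–B(3,5)≠ A(2,5)–B(3,6)≠ A(2,5)–B(3,4)≠ A(2,6)–A(2,7)= A(2,6)–B(3,6)≠ A(2,6)–B(3,7)≠ A(2,6)–B(3,5)≠ A(2,7)–B(3,7)≠ A(2,7)–B(3,6)≠  → 14/22 unlike.
Row 3: A(3,1)–A(3,2)= A(3,1)–A(4,1)= A(3,1)–A(4,2)= A(3,2)–A(4,2)= A(3,2)–A(4,3)= A(3,2)–A(4,1)= B(3,4)–B(3,5)= B(3,4)–B(4,4)= B(3,4)–B(4,5)= B(3,4)–A(4,3)≠ B(3,5)–B(3,6)= B(3,5)–B(4,5)= B(3,5)–A(4,6)≠ B(3,5)–B(4,4)= B(3,6)–B(3,7)= B(3,6)–A(4,6)≠ B(3,6)–B(4,7)= B(3,6)–B(4,5)= B(3,7)–B(4,7)= B(3,7)–A(4,6)≠  → 4/20 unlike.
Row 4: A(4,1)–A(4,2)= A(4,1)–B(5,1)≠ A(4,1)–A(5,2)= A(4,2)–A(4,3)= A(4,2)–A(5,2)= A(4,2)–B(5,3)≠ A(4,2)–B(5,1)≠ A(4,3)–B(4,4)≠ A(4,3)–B(5,3)≠ A(4,3)–A(5,4)= A(4,3)–A(5,2)= B(4,4)–B(4,5)= B(4,4)–A(5,4)≠ B(4,4)–B(5,5)= B(4,4)–B(5,3)= B(4,5)–A(4,6)≠ B(4,5)–B(5,5)= B(4,5)–B(5,6)= B(4,5)–A(5,4)≠ A(4,6)–B(4,7)≠ A(4,6)–B(5,6)≠ A(4,6)–A(5,7)= A(4,6)–B(5,5)≠ B(4,7)–A(5,7)≠ B(4,7)–B(5,6)=  → 12/25 unlike.
Row 5: B(5,1)–A(5,2)≠ B(5,1)–A(6,1)≠ B(5,1)–B(6,2)= A(5,2)–B(5,3)≠ A(5,2)–B(6,2)≠ A(5,2)–A(6,3)= A(5,2)–A(6,1)= B(5,3)–A(5,4)≠ B(5,3)–A(6,3)≠ B(5,3)–B(6,4)= B(5,3)–B(6,2)= A(5,4)–B(5,5)≠ A(5,4)–B(6,4)≠ A(5,4)–A(6,5)= A(5,4)–A(6,3)= B(5,5)–B(5,6)= B(5,5)–A(6,5)≠ B(5,5)–A(6,6)≠ B(5,5)–B(6,4)= B(5,6)–A(5,7)≠ B(5,6)–A(6,6)≠ B(5,6)–A(6,7)≠ B(5,6)–A(6,5)≠ A(5,7)–A(6,7)= A(5,7)–A(6,6)=  → 14/25 unlike.
Row 6: A(6,1)–B(6,2)≠ A(6,1)–B(7,1)≠ B(6,2)–A(6,3)≠ B(6,2)–B(7,1)= A(6,3)–B(6,4)≠ A(6,3)–B(7,4)≠ B(6,4)–A(6,5)≠ B(6,4)–B(7,4)= B(6,4)–A(7,5)≠ A(6,5)–A(6,6)= A(6,5)–A(7,5)= A(6,5)–A(7,6)= A(6,5)–B(7,4)≠ A(6,6)–A(6,7)= A(6,6)–A(7,6)= A(6,6)–A(7,7)= A(6,6)–A(7,5)= A(6,7)–A(7,7)= A(6,7)–A(7,6)=  → 8/19 unlike.
Row 7: B(7,4)–A(7,5)≠ A(7,5)–A(7,6)= A(7,6)–A(7,7)=  → 1/3 unlike.
Total adjacent occupied pairs: 134; unlike-type pairs: 64.

64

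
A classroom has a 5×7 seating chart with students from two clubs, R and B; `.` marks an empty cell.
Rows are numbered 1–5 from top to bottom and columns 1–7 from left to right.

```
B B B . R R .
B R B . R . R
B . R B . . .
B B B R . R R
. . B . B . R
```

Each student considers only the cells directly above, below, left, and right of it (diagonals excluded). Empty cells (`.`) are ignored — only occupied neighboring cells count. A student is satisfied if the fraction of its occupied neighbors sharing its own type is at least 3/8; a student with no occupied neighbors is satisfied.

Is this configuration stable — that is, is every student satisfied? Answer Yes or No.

No

(1,1)B 2/2 satisfied
(1,2)B 2/3 satisfied
(1,3)B 2/2 satisfied
(1,5)R 2/2 satisfied
(1,6)R 1/1 satisfied
(2,1)B 2/3 satisfied
(2,2)R 0/3 not
(2,3)B 1/3 not
(2,5)R 1/1 satisfied
(2,7)R 0/0 satisfied
(3,1)B 2/2 satisfied
(3,3)R 0/3 not
(3,4)B 0/2 not
(4,1)B 2/2 satisfied
(4,2)B 2/2 satisfied
(4,3)B 2/4 satisfied
(4,4)R 0/2 not
(4,6)R 1/1 satisfied
(4,7)R 2/2 satisfied
(5,3)B 1/1 satisfied
(5,5)B 0/0 satisfied
(5,7)R 1/1 satisfied
For instance (2,2) has only 0/3 same-type neighbors, below 3/8.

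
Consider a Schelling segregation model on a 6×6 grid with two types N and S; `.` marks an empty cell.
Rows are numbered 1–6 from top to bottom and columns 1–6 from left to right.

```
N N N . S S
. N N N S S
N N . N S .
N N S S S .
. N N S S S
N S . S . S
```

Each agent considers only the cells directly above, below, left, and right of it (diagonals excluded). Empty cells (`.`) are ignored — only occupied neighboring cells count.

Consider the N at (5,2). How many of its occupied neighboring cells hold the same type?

Occupied neighbors of (5,2): (4,2)=N, (6,2)=S, (5,3)=N.
Same type (N): 2 of 3.

2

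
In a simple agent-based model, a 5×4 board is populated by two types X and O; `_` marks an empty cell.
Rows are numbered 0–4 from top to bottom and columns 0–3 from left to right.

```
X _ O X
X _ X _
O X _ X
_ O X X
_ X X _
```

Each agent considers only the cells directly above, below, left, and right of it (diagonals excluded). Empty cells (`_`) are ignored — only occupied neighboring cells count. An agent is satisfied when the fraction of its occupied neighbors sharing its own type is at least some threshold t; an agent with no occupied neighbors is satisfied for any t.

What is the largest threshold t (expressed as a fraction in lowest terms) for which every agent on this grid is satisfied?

0/1

Row 0: (0,0)X 1/1 · (0,2)O 0/2 · (0,3)X 0/1
Row 1: (1,0)X 1/2 · (1,2)X 0/1
Row 2: (2,0)O 0/2 · (2,1)X 0/2 · (2,3)X 1/1
Row 3: (3,1)O 0/3 · (3,2)X 2/3 · (3,3)X 2/2
Row 4: (4,1)X 1/2 · (4,2)X 2/2
The smallest same-type fraction is 0/2 at (0,2), which reduces to 0/1. Any threshold above that leaves this agent unsatisfied.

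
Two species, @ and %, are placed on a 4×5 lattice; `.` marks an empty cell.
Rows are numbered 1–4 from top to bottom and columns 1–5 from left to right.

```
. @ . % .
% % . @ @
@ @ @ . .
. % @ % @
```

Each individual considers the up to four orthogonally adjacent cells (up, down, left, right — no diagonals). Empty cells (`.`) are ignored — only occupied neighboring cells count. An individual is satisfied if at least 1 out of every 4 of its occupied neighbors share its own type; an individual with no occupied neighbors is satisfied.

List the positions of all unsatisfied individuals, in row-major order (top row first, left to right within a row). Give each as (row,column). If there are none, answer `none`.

(1,2), (1,4), (4,2), (4,4), (4,5)

(1,2)@ 0/1 ✗
(1,4)% 0/1 ✗
(2,1)% 1/2 ✓
(2,2)% 1/3 ✓
(2,4)@ 1/2 ✓
(2,5)@ 1/1 ✓
(3,1)@ 1/2 ✓
(3,2)@ 2/4 ✓
(3,3)@ 2/2 ✓
(4,2)% 0/2 ✗
(4,3)@ 1/3 ✓
(4,4)% 0/2 ✗
(4,5)@ 0/1 ✗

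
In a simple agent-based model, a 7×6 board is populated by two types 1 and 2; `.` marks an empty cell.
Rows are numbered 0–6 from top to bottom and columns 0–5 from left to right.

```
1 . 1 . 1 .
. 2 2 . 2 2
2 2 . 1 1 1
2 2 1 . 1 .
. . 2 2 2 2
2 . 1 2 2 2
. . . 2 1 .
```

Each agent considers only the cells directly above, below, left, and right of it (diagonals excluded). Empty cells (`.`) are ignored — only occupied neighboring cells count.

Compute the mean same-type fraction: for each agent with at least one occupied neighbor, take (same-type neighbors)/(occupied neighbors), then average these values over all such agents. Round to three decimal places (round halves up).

0.593

(0,0)1 — no occupied neighbors
(0,2)1 0/1
(0,4)1 0/1
(1,1)2 2/2
(1,2)2 1/2
(1,4)2 1/3
(1,5)2 1/2
(2,0)2 2/2
(2,1)2 3/3
(2,3)1 1/1
(2,4)1 3/4
(2,5)1 1/2
(3,0)2 2/2
(3,1)2 2/3
(3,2)1 0/2
(3,4)1 1/2
(4,2)2 1/3
(4,3)2 3/3
(4,4)2 3/4
(4,5)2 2/2
(5,0)2 — no occupied neighbors
(5,2)1 0/2
(5,3)2 3/4
(5,4)2 3/4
(5,5)2 2/2
(6,3)2 1/2
(6,4)1 0/2
Sum over 25 agents: 0/1 + 0/1 + 2/2 + 1/2 + 1/3 + 1/2 + 2/2 + 3/3 + 1/1 + 3/4 + 1/2 + 2/2 + 2/3 + 0/2 + 1/2 + 1/3 + 3/3 + 3/4 + 2/2 + 0/2 + 3/4 + 3/4 + 2/2 + 1/2 + 0/2 = 89/6; mean = 89/6 ÷ 25 = 89/150 = 0.593333… → 0.593.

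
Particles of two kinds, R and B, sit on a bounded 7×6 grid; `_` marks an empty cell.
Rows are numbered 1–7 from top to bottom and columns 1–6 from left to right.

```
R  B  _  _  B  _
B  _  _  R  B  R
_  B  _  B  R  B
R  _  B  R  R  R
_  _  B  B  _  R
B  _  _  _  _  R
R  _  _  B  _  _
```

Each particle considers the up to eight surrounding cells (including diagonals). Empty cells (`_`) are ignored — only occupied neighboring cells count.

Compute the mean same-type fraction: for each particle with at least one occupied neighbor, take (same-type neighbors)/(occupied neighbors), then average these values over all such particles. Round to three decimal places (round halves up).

0.452

Row 1: (1,1)R 0/2 · (1,2)B 1/2 · (1,5)B 1/3
Row 2: (2,1)B 2/3 · (2,4)R 1/4 · (2,5)B 3/6 · (2,6)R 1/4
Row 3: (3,2)B 2/3 · (3,4)B 2/6 · (3,5)R 5/8 · (3,6)B 1/5
Row 4: (4,1)R 0/1 · (4,3)B 4/5 · (4,4)R 2/6 · (4,5)R 4/7 · (4,6)R 3/4
Row 5: (5,3)B 2/3 · (5,4)B 2/4 · (5,6)R 3/3
Row 6: (6,1)B 0/1 · (6,6)R 1/1
Row 7: (7,1)R 0/1 · (7,4)B — no occupied neighbors
Sum over 22 particles: 0/2 + 1/2 + 1/3 + 2/3 + 1/4 + 3/6 + 1/4 + 2/3 + 2/6 + 5/8 + 1/5 + 0/1 + 4/5 + 2/6 + 4/7 + 3/4 + 2/3 + 2/4 + 3/3 + 0/1 + 1/1 + 0/1 = 557/56; mean = 557/56 ÷ 22 = 557/1232 = 0.452110… → 0.452.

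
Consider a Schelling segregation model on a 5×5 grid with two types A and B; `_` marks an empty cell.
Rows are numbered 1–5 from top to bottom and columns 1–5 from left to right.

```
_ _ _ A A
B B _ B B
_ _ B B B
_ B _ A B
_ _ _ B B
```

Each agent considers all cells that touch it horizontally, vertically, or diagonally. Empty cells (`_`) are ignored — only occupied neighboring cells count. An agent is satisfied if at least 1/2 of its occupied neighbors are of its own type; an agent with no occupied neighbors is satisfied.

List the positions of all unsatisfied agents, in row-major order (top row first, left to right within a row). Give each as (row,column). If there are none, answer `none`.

Row 1: (1,4)A 1/3 not · (1,5)A 1/3 not
Row 2: (2,1)B 1/1 satisfied · (2,2)B 2/2 satisfied · (2,4)B 4/6 satisfied · (2,5)B 3/5 satisfied
Row 3: (3,3)B 4/5 satisfied · (3,4)B 5/6 satisfied · (3,5)B 4/5 satisfied
Row 4: (4,2)B 1/1 satisfied · (4,4)A 0/6 not · (4,5)B 4/5 satisfied
Row 5: (5,4)B 2/3 satisfied · (5,5)B 2/3 satisfied

(1,4), (1,5), (4,4)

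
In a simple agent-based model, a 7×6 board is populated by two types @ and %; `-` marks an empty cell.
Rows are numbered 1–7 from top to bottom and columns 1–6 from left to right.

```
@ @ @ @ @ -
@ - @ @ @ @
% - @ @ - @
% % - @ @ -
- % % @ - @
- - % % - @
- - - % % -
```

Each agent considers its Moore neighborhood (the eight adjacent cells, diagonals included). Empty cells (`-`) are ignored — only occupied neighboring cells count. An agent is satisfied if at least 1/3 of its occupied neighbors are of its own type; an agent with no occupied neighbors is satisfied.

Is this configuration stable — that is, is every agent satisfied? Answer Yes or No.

Yes

(1,1)@ 2/2 ✓
(1,2)@ 4/4 ✓
(1,3)@ 4/4 ✓
(1,4)@ 5/5 ✓
(1,5)@ 4/4 ✓
(2,1)@ 2/3 ✓
(2,3)@ 6/6 ✓
(2,4)@ 7/7 ✓
(2,5)@ 6/6 ✓
(2,6)@ 3/3 ✓
(3,1)% 2/3 ✓
(3,3)@ 4/5 ✓
(3,4)@ 6/6 ✓
(3,6)@ 3/3 ✓
(4,1)% 3/3 ✓
(4,2)% 4/5 ✓
(4,4)@ 4/5 ✓
(4,5)@ 5/5 ✓
(5,2)% 4/4 ✓
(5,3)% 4/6 ✓
(5,4)@ 2/5 ✓
(5,6)@ 2/2 ✓
(6,3)% 4/5 ✓
(6,4)% 4/5 ✓
(6,6)@ 1/2 ✓
(7,4)% 3/3 ✓
(7,5)% 2/3 ✓
All meet the threshold, so the configuration is stable.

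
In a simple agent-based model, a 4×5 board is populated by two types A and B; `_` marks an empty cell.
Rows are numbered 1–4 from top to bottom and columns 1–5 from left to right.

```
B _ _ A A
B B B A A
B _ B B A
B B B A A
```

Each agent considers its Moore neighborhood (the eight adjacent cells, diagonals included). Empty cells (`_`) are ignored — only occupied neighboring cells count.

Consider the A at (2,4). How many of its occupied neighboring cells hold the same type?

Occupied neighbors of (2,4): (1,4)=A, (1,5)=A, (2,3)=B, (2,5)=A, (3,3)=B, (3,4)=B, (3,5)=A.
Same type (A): 4 of 7.

4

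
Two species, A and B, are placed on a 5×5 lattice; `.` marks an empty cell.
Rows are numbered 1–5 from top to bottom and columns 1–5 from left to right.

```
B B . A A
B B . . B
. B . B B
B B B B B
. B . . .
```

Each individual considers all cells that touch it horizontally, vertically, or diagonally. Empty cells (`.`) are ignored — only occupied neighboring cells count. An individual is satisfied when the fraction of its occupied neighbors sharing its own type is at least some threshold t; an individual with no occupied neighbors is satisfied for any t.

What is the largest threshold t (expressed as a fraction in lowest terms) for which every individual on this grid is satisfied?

Row 1: (1,1)B 3/3 · (1,2)B 3/3 · (1,4)A 1/2 · (1,5)A 1/2
Row 2: (2,1)B 4/4 · (2,2)B 4/4 · (2,5)B 2/4
Row 3: (3,2)B 5/5 · (3,4)B 5/5 · (3,5)B 4/4
Row 4: (4,1)B 3/3 · (4,2)B 4/4 · (4,3)B 5/5 · (4,4)B 4/4 · (4,5)B 3/3
Row 5: (5,2)B 3/3
The smallest same-type fraction is 1/2 at (1,4), which reduces to 1/2. Any threshold above that leaves this individual unsatisfied.

1/2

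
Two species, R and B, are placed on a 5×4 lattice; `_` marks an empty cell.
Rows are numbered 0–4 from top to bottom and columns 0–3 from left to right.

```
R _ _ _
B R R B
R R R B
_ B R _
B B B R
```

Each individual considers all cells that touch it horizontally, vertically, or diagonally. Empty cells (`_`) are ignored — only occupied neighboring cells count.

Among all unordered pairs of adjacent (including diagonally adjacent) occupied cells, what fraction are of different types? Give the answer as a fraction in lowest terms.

8/17

Scan each occupied cell's neighbors to the right and below (and the two forward diagonals) so each pair is counted once.
From row 0: 1 unlike of 2 pairs (running 1/2).
From row 1: 6 unlike of 13 pairs (running 7/15).
From row 2: 5 unlike of 9 pairs (running 12/24).
From row 3: 3 unlike of 7 pairs (running 15/31).
From row 4: 1 unlike of 3 pairs (running 16/34).
Total adjacent occupied pairs: 34; unlike-type pairs: 16.
16/34 reduces to 8/17.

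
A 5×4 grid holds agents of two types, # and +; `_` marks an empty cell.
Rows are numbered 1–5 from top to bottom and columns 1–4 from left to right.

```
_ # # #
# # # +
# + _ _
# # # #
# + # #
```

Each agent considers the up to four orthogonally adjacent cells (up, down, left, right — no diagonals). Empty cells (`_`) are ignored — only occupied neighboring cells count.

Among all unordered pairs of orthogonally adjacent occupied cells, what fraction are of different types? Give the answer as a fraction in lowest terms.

8/23

Scan each occupied cell's neighbors to the right and below so each pair is counted once.
Row 1: #(1,2)–#(1,3)= #(1,2)–#(2,2)= #(1,3)–#(1,4)= #(1,3)–#(2,3)= #(1,4)–+(2,4)≠  → 1/5 unlike.
Row 2: #(2,1)–#(2,2)= #(2,1)–#(3,1)= #(2,2)–#(2,3)= #(2,2)–+(3,2)≠ #(2,3)–+(2,4)≠  → 2/5 unlike.
Row 3: #(3,1)–+(3,2)≠ #(3,1)–#(4,1)= +(3,2)–#(4,2)≠  → 2/3 unlike.
Row 4: #(4,1)–#(4,2)= #(4,1)–#(5,1)= #(4,2)–#(4,3)= #(4,2)–+(5,2)≠ #(4,3)–#(4,4)= #(4,3)–#(5,3)= #(4,4)–#(5,4)=  → 1/7 unlike.
Row 5: #(5,1)–+(5,2)≠ +(5,2)–#(5,3)≠ #(5,3)–#(5,4)=  → 2/3 unlike.
Total adjacent occupied pairs: 23; unlike-type pairs: 8.
8/23 is already in lowest terms.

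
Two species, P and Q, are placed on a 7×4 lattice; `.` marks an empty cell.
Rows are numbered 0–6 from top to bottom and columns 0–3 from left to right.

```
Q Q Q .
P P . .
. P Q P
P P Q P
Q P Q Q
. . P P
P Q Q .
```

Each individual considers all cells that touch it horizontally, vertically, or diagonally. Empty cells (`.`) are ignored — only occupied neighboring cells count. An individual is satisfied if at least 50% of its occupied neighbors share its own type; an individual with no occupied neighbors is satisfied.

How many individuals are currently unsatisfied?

15

Row 0: (0,0)Q 1/3 not · (0,1)Q 2/4 satisfied · (0,2)Q 1/2 satisfied
Row 1: (1,0)P 2/4 satisfied · (1,1)P 2/6 not
Row 2: (2,1)P 4/6 satisfied · (2,2)Q 1/6 not · (2,3)P 1/3 not
Row 3: (3,0)P 3/4 satisfied · (3,1)P 3/7 not · (3,2)Q 3/8 not · (3,3)P 1/5 not
Row 4: (4,0)Q 0/3 not · (4,1)P 3/6 satisfied · (4,2)Q 2/7 not · (4,3)Q 2/5 not
Row 5: (5,2)P 2/6 not · (5,3)P 1/4 not
Row 6: (6,0)P 0/1 not · (6,1)Q 1/3 not · (6,2)Q 1/3 not
Unsatisfied: (0,0), (1,1), (2,2), (2,3), (3,1), (3,2), (3,3), (4,0), (4,2), (4,3), (5,2), (5,3), (6,0), (6,1), (6,2) — 15 in total.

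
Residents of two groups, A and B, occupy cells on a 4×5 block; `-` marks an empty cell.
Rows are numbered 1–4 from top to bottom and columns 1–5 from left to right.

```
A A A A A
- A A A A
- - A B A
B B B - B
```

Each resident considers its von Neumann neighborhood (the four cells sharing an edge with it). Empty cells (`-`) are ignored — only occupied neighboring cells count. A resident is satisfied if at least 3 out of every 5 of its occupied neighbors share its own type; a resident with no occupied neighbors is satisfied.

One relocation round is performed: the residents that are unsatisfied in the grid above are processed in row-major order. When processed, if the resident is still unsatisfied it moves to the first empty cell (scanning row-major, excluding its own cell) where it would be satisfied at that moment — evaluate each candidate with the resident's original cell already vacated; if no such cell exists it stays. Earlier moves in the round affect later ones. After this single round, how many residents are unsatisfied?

2

Initially unsatisfied (in order): (3,3), (3,4), (3,5), (4,3), (4,5).
  (3,3) → (2,1).
  (3,4) → (4,4).
  (3,5): no empty cell satisfies it; stays.
  (4,3): now satisfied by earlier moves; stays.
  (4,5): no empty cell satisfies it; stays.
Resulting grid:
A A A A A
A A A A A
- - - - A
B B B B B
Unsatisfied now: (3,5), (4,5).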